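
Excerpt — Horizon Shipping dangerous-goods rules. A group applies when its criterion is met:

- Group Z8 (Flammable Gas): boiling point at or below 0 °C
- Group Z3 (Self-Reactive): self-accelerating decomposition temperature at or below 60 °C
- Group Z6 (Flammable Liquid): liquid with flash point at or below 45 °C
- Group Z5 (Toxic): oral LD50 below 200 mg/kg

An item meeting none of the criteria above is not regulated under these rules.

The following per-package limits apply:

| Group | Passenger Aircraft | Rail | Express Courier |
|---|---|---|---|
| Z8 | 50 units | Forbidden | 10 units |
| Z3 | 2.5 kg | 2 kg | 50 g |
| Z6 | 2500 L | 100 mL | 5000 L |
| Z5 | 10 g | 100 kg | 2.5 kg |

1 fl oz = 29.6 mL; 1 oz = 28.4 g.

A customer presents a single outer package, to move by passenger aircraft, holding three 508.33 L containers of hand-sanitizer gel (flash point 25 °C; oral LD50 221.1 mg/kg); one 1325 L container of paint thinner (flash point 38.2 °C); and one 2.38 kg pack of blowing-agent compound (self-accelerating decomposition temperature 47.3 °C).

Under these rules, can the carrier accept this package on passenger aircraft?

No

Hand-sanitizer gel: flash point 25 °C ≤ 45 °C → Group Z6 (Flammable Liquid).
Flash point 38.2 °C meets the Group Z6 criterion (Flammable Liquid), so the paint thinner is Group Z6.
With self-accelerating decomposition temperature 47.3 °C (≤ 60 °C), the blowing-agent compound falls in Group Z3.
Total Group Z6: (three 508.33 L containers = 1524.99 L) + 1325 L = 2849.99 L.
That exceeds the Group Z6 passenger aircraft limit of 2500 L.
Group Z3 quantity: 2.38 kg.
That is within the Group Z3 passenger aircraft limit of 2.5 kg.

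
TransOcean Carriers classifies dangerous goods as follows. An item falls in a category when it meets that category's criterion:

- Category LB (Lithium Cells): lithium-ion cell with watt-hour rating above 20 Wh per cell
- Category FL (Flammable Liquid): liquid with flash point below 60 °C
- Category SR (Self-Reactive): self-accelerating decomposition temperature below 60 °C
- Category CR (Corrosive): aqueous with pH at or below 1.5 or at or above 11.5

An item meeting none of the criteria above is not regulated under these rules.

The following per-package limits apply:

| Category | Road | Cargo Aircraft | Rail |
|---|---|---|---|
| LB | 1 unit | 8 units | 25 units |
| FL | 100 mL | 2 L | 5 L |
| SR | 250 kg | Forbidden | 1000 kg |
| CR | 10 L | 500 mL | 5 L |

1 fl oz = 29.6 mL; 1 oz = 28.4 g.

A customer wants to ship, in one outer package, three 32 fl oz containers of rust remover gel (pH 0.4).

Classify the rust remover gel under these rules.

With pH 0.4 (≤ 1.5), the rust remover gel falls in Category CR.

Category CR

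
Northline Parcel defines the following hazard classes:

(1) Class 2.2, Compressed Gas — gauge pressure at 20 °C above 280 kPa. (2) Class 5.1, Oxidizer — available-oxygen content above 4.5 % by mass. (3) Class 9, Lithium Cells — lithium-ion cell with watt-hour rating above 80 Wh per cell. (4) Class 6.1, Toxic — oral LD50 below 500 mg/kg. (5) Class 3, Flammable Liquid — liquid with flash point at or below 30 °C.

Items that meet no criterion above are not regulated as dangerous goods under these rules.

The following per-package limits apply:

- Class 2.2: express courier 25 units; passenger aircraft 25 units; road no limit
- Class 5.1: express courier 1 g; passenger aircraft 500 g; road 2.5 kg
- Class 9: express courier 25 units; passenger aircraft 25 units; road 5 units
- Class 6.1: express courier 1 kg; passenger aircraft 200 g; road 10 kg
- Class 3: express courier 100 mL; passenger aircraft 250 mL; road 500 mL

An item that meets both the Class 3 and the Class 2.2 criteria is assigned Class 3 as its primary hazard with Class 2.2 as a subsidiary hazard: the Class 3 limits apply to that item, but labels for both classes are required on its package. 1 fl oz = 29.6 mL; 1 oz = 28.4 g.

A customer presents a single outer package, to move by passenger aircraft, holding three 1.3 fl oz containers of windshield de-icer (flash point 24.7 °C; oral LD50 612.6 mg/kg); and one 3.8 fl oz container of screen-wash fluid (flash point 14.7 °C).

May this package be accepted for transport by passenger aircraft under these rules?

With flash point 24.7 °C (≤ 30 °C), the windshield de-icer falls in Class 3.
The screen-wash fluid has flash point 14.7 °C, which is ≤ 30 °C, so it is Class 3 (Flammable Liquid).
Class 3 net quantity: (three 1.3 fl oz containers = 115.44 mL) + (one 3.8 fl oz container = 112.48 mL) = 227.92 mL.
227.92 mL is within the passenger aircraft limit of 250 mL for Class 3.

Yes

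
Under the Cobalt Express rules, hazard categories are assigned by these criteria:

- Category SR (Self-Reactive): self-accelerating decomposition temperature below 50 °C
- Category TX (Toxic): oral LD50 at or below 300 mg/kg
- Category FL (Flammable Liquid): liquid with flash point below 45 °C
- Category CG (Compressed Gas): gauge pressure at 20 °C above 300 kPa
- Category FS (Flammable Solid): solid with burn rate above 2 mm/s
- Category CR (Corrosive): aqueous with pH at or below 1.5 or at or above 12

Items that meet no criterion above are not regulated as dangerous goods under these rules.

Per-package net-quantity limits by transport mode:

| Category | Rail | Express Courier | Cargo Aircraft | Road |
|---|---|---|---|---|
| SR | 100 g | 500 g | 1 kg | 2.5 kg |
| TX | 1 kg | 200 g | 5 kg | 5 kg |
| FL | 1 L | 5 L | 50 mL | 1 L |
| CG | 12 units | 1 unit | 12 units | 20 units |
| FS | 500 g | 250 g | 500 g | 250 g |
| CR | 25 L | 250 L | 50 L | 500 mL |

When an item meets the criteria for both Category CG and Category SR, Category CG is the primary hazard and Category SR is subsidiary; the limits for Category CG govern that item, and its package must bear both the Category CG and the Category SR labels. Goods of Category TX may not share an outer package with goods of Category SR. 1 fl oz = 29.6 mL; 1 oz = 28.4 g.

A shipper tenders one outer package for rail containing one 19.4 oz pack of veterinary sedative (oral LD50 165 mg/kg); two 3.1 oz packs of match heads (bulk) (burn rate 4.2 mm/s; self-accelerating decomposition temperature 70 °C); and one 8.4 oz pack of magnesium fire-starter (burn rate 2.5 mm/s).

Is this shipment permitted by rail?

With oral LD50 165 mg/kg (≤ 300 mg/kg), the veterinary sedative falls in Category TX.
With burn rate 4.2 mm/s (> 2 mm/s), the match heads (bulk) fall in Category FS.
With burn rate 2.5 mm/s (> 2 mm/s), the magnesium fire-starter falls in Category FS.
Total Category FS: (two 3.1 oz packs = 176.08 g) + (one 8.4 oz pack = 238.56 g) = 414.64 g.
414.64 g ≤ 500 g (rail limit, Category FS) — within limit.
Category TX quantity: one 19.4 oz pack = 550.96 g.
That is within the Category TX rail limit of 1 kg.
The segregation rule (Category TX with Category SR) does not apply to Category FS with Category TX.
Every hazard category is within its rail limit and no segregation rule is violated.

Yes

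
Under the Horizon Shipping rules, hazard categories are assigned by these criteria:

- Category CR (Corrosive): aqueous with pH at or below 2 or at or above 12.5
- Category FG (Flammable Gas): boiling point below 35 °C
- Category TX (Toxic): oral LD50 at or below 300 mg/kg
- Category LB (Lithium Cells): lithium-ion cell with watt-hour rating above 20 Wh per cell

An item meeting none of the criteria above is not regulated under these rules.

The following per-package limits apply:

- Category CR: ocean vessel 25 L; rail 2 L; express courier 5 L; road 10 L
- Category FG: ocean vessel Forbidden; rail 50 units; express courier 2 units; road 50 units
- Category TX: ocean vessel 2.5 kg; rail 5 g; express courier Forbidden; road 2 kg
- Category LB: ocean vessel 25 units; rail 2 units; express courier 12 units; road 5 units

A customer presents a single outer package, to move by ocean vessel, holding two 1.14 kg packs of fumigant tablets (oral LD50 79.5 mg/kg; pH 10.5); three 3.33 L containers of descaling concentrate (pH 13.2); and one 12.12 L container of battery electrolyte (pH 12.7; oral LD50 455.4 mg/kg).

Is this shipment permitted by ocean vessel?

Yes

Oral LD50 79.5 mg/kg meets the Category TX criterion (Toxic), so the fumigant tablets are Category TX.
The descaling concentrate has pH 13.2, which is ≥ 12.5, so it is Category CR (Corrosive).
The battery electrolyte has pH 12.7, which is ≥ 12.5, so it is Category CR (Corrosive).
Category CR net quantity: (three 3.33 L containers = 9.99 L) + 12.12 L = 22.11 L.
22.11 L ≤ 25 L (ocean vessel limit, Category CR) — within limit.
Category TX quantity: two 1.14 kg packs = 2.28 kg.
2.28 kg is within the ocean vessel limit of 2.5 kg for Category TX.
Every hazard category is within its ocean vessel limit and no segregation rule is violated.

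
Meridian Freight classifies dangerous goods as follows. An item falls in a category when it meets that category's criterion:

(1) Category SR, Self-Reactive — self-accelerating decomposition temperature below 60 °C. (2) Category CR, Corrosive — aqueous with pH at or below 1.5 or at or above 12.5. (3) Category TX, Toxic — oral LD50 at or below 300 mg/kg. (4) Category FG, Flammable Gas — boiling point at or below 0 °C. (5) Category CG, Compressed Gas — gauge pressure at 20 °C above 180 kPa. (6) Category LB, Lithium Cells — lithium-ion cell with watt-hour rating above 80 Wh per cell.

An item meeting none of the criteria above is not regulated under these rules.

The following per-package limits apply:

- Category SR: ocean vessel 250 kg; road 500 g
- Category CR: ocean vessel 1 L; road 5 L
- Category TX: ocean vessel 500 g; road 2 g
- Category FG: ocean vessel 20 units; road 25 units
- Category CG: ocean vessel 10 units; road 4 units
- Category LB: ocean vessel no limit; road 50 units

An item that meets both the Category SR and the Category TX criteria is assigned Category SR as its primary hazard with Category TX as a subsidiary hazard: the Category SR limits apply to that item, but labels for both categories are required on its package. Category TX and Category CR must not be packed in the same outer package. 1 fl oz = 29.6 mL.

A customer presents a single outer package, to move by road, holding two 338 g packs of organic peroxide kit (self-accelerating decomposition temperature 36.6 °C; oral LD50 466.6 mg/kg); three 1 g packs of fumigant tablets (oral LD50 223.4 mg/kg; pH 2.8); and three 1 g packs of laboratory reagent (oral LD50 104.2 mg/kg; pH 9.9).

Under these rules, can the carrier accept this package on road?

Organic peroxide kit: self-accelerating decomposition temperature 36.6 °C < 60 °C → Category SR (Self-Reactive).
Fumigant tablets: oral LD50 223.4 mg/kg ≤ 300 mg/kg → Category TX (Toxic).
Oral LD50 104.2 mg/kg meets the Category TX criterion (Toxic), so the laboratory reagent is Category TX.
Category TX net quantity: (three 1 g packs = 3 g) + (three 1 g packs = 3 g) = 6 g.
6 g > 2 g (road limit, Category TX) — over the limit.
Category SR quantity: two 338 g packs = 676 g.
That exceeds the Category SR road limit of 500 g.
The segregation rule (Category TX with Category CR) does not apply to Category TX with Category SR.

No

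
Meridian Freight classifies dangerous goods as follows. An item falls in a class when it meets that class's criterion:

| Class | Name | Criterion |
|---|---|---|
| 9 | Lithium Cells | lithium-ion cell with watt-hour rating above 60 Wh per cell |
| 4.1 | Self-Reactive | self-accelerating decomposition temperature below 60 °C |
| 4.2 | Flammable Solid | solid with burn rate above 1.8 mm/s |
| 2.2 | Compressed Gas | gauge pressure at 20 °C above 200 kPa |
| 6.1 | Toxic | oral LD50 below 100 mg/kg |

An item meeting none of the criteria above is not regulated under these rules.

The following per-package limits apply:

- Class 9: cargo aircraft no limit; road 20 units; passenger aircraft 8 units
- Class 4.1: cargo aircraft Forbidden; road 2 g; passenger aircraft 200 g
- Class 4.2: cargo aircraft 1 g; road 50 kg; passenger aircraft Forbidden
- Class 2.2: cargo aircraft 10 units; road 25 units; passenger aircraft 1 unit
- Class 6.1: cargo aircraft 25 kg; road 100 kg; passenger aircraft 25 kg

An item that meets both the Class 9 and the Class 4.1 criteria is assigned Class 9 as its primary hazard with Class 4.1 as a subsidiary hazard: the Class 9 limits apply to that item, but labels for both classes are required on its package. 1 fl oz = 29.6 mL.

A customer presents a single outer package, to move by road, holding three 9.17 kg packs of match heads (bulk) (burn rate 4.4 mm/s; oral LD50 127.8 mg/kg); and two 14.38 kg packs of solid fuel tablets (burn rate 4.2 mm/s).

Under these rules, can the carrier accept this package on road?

No

Match heads (bulk): burn rate 4.4 mm/s > 1.8 mm/s → Class 4.2 (Flammable Solid).
Burn rate 4.2 mm/s meets the Class 4.2 criterion (Flammable Solid), so the solid fuel tablets are Class 4.2.
Class 4.2 net quantity: (three 9.17 kg packs = 27.51 kg) + (two 14.38 kg packs = 28.76 kg) = 56.27 kg.
56.27 kg exceeds the road limit of 50 kg for Class 4.2.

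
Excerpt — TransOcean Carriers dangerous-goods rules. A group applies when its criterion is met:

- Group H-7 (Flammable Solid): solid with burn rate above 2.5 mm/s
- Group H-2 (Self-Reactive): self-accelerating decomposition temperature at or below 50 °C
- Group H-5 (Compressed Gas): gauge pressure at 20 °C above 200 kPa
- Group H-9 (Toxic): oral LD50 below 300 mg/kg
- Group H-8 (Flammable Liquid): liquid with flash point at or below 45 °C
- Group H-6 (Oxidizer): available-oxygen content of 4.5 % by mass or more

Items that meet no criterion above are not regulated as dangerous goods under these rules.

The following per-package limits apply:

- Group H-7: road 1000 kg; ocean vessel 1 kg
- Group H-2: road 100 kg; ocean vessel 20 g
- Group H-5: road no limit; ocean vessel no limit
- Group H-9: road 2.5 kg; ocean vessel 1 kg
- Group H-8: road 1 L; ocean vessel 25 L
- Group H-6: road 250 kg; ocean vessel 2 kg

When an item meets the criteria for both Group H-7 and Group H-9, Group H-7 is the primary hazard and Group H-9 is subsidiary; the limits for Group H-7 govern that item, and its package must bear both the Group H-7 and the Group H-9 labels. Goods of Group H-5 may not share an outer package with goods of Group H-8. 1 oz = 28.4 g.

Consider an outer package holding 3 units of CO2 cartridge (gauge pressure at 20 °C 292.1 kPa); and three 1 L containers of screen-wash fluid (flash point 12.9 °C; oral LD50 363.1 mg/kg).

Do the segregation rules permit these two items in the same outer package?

Gauge pressure at 20 °C 292.1 kPa meets the Group H-5 criterion (Compressed Gas), so the CO2 cartridge is Group H-5.
With flash point 12.9 °C (≤ 45 °C), the screen-wash fluid falls in Group H-8.
Group H-5 and Group H-8 may not share an outer package.

No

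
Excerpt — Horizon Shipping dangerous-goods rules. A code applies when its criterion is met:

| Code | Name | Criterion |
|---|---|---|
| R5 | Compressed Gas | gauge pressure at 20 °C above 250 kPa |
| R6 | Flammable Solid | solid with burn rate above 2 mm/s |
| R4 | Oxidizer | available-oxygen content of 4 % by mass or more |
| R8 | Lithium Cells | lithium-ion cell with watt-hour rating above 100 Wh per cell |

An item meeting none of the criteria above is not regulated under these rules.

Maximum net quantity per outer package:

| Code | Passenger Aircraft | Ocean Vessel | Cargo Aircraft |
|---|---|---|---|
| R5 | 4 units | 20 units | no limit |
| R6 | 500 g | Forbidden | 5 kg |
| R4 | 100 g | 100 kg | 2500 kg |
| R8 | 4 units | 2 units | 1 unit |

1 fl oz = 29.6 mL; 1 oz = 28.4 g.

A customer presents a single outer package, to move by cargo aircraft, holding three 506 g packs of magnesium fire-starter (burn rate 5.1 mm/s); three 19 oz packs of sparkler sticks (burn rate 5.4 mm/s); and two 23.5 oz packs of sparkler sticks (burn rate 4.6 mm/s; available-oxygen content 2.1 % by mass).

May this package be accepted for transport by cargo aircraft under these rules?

Yes

Burn rate 5.1 mm/s meets the Code R6 criterion (Flammable Solid), so the magnesium fire-starter is Code R6.
With burn rate 5.4 mm/s (> 2 mm/s), the sparkler sticks fall in Code R6.
Sparkler sticks: burn rate 4.6 mm/s > 2 mm/s → Code R6 (Flammable Solid).
Code R6 net quantity: (three 506 g packs = 1.518 kg) + (three 19 oz packs = 1618.8 g) + (two 23.5 oz packs = 1334.8 g) = 4471.6 g.
4471.6 g ≤ 5 kg (cargo aircraft limit, Code R6) — within limit.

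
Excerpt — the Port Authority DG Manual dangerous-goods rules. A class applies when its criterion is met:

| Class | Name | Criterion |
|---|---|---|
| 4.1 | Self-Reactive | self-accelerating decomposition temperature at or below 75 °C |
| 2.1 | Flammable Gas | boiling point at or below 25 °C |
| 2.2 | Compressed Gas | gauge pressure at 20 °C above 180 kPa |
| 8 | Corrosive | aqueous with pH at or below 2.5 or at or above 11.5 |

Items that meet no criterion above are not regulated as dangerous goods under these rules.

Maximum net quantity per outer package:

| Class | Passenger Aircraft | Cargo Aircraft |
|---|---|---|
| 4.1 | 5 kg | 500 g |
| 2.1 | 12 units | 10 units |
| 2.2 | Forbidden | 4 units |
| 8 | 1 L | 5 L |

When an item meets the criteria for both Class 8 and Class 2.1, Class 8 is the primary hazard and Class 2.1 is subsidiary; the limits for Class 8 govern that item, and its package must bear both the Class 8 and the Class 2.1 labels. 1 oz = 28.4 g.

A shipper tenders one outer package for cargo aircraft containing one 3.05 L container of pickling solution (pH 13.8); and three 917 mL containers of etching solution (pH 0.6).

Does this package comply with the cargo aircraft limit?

pH 13.8 meets the Class 8 criterion (Corrosive), so the pickling solution is Class 8.
pH 0.6 meets the Class 8 criterion (Corrosive), so the etching solution is Class 8.
Class 8 net quantity: 3.05 L + (three 917 mL containers = 2.751 L) = 5.801 L.
That exceeds the Class 8 cargo aircraft limit of 5 L.

No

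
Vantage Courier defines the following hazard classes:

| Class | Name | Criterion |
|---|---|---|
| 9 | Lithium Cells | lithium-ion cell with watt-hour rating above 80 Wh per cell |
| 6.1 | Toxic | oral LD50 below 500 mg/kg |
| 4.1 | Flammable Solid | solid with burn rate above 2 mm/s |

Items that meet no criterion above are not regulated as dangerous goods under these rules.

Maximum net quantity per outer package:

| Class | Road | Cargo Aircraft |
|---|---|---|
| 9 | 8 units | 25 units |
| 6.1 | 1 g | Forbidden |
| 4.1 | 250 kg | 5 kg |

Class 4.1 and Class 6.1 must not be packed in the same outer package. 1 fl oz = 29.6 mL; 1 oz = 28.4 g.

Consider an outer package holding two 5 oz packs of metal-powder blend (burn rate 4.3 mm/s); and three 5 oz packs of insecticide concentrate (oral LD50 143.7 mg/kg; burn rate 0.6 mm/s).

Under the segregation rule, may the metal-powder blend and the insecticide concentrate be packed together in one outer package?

No

With burn rate 4.3 mm/s (> 2 mm/s), the metal-powder blend falls in Class 4.1.
Oral LD50 143.7 mg/kg meets the Class 6.1 criterion (Toxic), so the insecticide concentrate is Class 6.1.
Class 4.1 and Class 6.1 may not share an outer package.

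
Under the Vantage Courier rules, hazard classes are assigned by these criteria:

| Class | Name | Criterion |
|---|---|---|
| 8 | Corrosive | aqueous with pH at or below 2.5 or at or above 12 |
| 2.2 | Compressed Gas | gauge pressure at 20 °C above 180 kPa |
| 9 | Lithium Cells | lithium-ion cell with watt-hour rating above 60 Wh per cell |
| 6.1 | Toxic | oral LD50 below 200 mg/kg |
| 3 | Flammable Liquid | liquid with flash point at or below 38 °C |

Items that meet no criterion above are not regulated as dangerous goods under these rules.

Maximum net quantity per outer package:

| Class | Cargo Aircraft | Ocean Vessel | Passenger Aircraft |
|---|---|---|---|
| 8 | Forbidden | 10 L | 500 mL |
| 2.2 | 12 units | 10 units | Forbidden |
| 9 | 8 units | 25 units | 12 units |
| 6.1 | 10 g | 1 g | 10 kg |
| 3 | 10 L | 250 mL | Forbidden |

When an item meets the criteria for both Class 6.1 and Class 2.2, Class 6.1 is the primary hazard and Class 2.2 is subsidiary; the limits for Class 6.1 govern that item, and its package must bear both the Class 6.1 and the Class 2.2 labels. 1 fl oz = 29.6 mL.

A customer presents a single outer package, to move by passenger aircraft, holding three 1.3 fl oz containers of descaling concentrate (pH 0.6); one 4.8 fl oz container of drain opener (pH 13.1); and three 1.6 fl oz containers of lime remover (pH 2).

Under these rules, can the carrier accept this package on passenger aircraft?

pH 0.6 meets the Class 8 criterion (Corrosive), so the descaling concentrate is Class 8.
The drain opener has pH 13.1, which is ≥ 12, so it is Class 8 (Corrosive).
pH 2 meets the Class 8 criterion (Corrosive), so the lime remover is Class 8.
Total Class 8: (three 1.3 fl oz containers = 115.44 mL) + (one 4.8 fl oz container = 142.08 mL) + (three 1.6 fl oz containers = 142.08 mL) = 399.6 mL.
399.6 mL ≤ 500 mL (passenger aircraft limit, Class 8) — within limit.

Yes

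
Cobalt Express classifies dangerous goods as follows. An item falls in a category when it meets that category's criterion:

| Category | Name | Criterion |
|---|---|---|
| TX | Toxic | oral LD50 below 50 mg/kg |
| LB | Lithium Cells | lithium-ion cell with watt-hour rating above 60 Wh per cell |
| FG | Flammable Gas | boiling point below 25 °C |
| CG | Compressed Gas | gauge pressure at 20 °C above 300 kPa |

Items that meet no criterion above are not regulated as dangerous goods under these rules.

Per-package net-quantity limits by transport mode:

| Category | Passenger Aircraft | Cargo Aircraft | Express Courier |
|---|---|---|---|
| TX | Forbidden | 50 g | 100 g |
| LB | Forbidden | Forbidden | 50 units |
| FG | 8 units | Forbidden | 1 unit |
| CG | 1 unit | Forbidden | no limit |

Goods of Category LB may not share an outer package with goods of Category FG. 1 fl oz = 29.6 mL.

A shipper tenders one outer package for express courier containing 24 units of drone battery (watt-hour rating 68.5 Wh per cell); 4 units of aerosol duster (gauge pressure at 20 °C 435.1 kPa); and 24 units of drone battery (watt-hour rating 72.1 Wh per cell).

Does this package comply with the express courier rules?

Yes

Drone battery: watt-hour rating 68.5 Wh per cell > 60 Wh per cell → Category LB (Lithium Cells).
Aerosol duster: gauge pressure at 20 °C 435.1 kPa > 300 kPa → Category CG (Compressed Gas).
Watt-hour rating 72.1 Wh per cell meets the Category LB criterion (Lithium Cells), so the drone battery is Category LB.
Category LB net quantity: 24 units + 24 units = 48 units.
That is within the Category LB express courier limit of 50 units.
Category CG quantity: 4 units.
Category CG has no per-package limit by express courier.
The segregation rule (Category LB with Category FG) does not apply to Category LB with Category CG.
Every hazard category is within its express courier limit and no segregation rule is violated.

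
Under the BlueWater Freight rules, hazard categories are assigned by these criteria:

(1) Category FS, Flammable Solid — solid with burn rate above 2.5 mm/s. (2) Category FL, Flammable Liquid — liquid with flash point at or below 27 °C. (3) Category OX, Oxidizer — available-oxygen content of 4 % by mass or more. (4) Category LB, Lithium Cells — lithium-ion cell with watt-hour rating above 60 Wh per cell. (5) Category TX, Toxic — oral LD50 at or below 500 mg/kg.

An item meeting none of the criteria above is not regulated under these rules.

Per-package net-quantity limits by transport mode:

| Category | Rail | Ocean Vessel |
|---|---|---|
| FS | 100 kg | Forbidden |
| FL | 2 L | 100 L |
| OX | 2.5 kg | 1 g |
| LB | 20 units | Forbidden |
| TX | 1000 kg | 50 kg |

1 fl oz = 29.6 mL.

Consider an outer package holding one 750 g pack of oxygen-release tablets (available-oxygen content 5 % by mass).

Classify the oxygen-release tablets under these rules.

Available-oxygen content 5 % by mass meets the Category OX criterion (Oxidizer), so the oxygen-release tablets are Category OX.

Category OX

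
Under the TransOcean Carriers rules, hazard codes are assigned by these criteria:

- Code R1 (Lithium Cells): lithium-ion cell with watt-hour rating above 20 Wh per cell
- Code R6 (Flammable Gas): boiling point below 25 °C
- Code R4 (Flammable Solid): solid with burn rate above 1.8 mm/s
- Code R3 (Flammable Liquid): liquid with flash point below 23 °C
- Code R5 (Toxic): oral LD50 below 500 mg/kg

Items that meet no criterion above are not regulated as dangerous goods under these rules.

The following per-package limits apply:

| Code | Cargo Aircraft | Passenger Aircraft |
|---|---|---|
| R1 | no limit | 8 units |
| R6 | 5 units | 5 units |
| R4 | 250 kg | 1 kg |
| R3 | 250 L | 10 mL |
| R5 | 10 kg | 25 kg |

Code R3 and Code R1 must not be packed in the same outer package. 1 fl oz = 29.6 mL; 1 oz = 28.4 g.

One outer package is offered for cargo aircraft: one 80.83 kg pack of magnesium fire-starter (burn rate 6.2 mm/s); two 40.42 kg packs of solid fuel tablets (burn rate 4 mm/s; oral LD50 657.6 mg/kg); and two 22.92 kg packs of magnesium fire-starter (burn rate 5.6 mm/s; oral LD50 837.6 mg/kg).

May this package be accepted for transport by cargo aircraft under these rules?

Magnesium fire-starter: burn rate 6.2 mm/s > 1.8 mm/s → Code R4 (Flammable Solid).
Solid fuel tablets: burn rate 4 mm/s > 1.8 mm/s → Code R4 (Flammable Solid).
The magnesium fire-starter has burn rate 5.6 mm/s, which is > 1.8 mm/s, so it is Code R4 (Flammable Solid).
Code R4 net quantity: 80.83 kg + (two 40.42 kg packs = 80.84 kg) + (two 22.92 kg packs = 45.84 kg) = 207.51 kg.
That is within the Code R4 cargo aircraft limit of 250 kg.

Yes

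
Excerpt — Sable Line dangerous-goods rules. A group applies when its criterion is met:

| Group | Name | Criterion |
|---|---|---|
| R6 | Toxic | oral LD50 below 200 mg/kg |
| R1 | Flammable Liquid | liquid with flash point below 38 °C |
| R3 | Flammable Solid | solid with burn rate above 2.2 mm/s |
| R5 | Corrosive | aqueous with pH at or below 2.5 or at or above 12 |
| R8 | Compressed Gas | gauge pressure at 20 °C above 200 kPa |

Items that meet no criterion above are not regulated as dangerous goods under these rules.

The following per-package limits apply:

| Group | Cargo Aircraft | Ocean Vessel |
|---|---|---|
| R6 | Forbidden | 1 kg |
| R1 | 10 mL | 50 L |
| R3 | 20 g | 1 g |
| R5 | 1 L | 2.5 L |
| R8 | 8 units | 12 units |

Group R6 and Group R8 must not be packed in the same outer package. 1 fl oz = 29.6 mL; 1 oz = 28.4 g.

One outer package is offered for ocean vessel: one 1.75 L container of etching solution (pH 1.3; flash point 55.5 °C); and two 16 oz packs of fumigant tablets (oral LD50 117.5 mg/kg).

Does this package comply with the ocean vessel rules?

Etching solution: pH 1.3 ≤ 2.5 → Group R5 (Corrosive).
The fumigant tablets have oral LD50 117.5 mg/kg, which is < 200 mg/kg, so they are Group R6 (Toxic).
Group R5 quantity: 1.75 L.
1.75 L is within the ocean vessel limit of 2.5 L for Group R5.
Group R6 quantity: two 16 oz packs = 908.8 g.
908.8 g is within the ocean vessel limit of 1 kg for Group R6.
The segregation rule (Group R6 with Group R8) does not apply to Group R5 with Group R6.
Every hazard group is within its ocean vessel limit and no segregation rule is violated.

Yes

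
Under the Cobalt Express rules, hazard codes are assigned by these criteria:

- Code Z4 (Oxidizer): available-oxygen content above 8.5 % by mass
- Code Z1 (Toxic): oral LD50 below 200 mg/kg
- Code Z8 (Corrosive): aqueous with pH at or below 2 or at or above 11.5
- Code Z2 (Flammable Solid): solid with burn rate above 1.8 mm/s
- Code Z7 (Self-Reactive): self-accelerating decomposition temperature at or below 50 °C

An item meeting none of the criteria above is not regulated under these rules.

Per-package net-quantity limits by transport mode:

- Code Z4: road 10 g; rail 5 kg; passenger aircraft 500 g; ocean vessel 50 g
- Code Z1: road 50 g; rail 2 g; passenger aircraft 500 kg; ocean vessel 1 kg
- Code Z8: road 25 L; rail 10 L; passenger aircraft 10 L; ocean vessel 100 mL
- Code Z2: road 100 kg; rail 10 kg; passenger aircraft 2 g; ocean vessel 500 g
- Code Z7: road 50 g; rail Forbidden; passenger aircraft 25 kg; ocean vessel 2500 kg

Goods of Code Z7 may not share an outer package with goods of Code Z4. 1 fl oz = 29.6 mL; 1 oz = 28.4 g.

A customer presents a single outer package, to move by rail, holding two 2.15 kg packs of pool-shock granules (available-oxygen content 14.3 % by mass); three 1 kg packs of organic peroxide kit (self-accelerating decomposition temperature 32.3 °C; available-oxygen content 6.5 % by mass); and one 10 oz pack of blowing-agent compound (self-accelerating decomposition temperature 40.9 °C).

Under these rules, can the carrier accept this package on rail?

No

The pool-shock granules have available-oxygen content 14.3 % by mass, which is > 8.5 % by mass, so they are Code Z4 (Oxidizer).
With self-accelerating decomposition temperature 32.3 °C (≤ 50 °C), the organic peroxide kit falls in Code Z7.
The blowing-agent compound has self-accelerating decomposition temperature 40.9 °C, which is ≤ 50 °C, so it is Code Z7 (Self-Reactive).
Total Code Z7: (three 1 kg packs = 3 kg) + (one 10 oz pack = 284 g) = 3.284 kg.
By rail, Code Z7 is Forbidden regardless of quantity.
Code Z4 quantity: two 2.15 kg packs = 4.3 kg.
4.3 kg ≤ 5 kg (rail limit, Code Z4) — within limit.
Code Z7 and Code Z4 may not share an outer package.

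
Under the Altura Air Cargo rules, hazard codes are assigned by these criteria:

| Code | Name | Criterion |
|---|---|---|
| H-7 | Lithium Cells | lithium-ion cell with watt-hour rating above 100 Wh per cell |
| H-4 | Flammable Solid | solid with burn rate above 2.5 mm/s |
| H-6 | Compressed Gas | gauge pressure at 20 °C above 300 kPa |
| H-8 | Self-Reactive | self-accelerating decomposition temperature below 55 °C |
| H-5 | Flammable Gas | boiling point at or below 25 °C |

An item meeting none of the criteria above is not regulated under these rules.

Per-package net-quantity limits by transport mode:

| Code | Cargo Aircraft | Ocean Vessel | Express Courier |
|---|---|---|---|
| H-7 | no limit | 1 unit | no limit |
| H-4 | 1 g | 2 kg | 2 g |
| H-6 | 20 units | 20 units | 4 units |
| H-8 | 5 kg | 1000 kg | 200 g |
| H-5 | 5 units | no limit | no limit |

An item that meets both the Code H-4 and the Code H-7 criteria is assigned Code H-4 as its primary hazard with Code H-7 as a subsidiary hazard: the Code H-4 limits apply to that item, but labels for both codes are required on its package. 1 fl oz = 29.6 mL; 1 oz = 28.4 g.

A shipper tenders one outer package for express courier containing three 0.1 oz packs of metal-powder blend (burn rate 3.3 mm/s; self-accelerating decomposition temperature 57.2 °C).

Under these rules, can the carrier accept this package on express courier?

With burn rate 3.3 mm/s (> 2.5 mm/s), the metal-powder blend falls in Code H-4.
Code H-4 quantity: three 0.1 oz packs = 8.52 g.
That exceeds the Code H-4 express courier limit of 2 g.

No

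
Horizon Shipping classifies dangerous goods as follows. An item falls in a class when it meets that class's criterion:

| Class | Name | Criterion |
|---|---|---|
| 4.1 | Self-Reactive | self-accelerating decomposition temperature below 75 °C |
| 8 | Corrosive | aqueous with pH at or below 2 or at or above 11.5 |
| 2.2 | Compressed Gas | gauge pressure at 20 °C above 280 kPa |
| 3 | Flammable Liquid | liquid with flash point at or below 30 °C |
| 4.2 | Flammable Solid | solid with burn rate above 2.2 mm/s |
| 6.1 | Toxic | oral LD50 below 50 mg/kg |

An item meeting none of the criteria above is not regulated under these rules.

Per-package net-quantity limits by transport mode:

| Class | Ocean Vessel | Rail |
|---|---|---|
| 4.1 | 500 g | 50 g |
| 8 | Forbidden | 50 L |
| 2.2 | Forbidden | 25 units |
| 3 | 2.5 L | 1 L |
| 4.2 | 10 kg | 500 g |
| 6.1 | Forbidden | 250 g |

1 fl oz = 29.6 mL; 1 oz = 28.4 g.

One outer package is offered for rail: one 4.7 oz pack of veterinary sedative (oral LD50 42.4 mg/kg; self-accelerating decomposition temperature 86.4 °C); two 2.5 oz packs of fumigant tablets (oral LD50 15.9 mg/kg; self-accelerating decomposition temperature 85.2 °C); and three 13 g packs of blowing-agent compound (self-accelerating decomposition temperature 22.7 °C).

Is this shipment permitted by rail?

No

The veterinary sedative has oral LD50 42.4 mg/kg, which is < 50 mg/kg, so it is Class 6.1 (Toxic).
Oral LD50 15.9 mg/kg meets the Class 6.1 criterion (Toxic), so the fumigant tablets are Class 6.1.
Blowing-agent compound: self-accelerating decomposition temperature 22.7 °C < 75 °C → Class 4.1 (Self-Reactive).
Total Class 6.1: (one 4.7 oz pack = 133.48 g) + (two 2.5 oz packs = 142 g) = 275.48 g.
That exceeds the Class 6.1 rail limit of 250 g.
Class 4.1 quantity: three 13 g packs = 39 g.
39 g is within the rail limit of 50 g for Class 4.1.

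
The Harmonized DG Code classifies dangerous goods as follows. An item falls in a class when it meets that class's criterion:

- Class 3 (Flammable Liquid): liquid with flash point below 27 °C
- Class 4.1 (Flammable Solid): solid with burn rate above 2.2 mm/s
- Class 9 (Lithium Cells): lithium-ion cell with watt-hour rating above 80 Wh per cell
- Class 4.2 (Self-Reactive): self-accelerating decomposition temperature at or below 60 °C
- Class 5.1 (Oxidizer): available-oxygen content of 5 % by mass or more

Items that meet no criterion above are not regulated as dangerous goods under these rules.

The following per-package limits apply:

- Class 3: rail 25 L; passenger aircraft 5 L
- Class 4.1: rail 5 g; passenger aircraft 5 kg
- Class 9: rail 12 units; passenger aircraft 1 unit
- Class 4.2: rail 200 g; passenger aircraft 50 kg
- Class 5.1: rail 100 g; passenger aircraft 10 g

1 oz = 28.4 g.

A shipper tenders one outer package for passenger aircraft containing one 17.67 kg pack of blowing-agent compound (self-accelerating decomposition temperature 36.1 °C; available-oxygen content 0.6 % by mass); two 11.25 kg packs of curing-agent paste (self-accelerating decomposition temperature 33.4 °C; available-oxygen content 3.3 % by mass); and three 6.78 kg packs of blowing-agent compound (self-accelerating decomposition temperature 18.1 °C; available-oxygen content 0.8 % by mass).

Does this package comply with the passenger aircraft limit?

Self-accelerating decomposition temperature 36.1 °C meets the Class 4.2 criterion (Self-Reactive), so the blowing-agent compound is Class 4.2.
The curing-agent paste has self-accelerating decomposition temperature 33.4 °C, which is ≤ 60 °C, so it is Class 4.2 (Self-Reactive).
Blowing-agent compound: self-accelerating decomposition temperature 18.1 °C ≤ 60 °C → Class 4.2 (Self-Reactive).
Total Class 4.2: 17.67 kg + (two 11.25 kg packs = 22.5 kg) + (three 6.78 kg packs = 20.34 kg) = 60.51 kg.
60.51 kg exceeds the passenger aircraft limit of 50 kg for Class 4.2.

No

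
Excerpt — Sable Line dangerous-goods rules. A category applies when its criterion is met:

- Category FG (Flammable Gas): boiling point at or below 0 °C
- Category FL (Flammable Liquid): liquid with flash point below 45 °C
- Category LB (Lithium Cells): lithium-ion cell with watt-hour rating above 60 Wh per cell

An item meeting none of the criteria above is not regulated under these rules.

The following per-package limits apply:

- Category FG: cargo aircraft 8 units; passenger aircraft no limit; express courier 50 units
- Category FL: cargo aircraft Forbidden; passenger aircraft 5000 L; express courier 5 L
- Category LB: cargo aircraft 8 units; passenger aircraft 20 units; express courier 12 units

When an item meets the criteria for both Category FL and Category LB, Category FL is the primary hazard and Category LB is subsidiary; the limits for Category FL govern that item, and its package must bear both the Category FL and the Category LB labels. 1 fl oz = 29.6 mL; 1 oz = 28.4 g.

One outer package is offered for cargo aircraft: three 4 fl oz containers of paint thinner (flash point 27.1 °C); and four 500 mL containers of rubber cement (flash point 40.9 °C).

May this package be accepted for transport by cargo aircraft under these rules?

No

Paint thinner: flash point 27.1 °C < 45 °C → Category FL (Flammable Liquid).
With flash point 40.9 °C (< 45 °C), the rubber cement falls in Category FL.
Total Category FL: (three 4 fl oz containers = 355.2 mL) + (four 500 mL containers = 2 L) = 2355.2 mL.
By cargo aircraft, Category FL is Forbidden regardless of quantity.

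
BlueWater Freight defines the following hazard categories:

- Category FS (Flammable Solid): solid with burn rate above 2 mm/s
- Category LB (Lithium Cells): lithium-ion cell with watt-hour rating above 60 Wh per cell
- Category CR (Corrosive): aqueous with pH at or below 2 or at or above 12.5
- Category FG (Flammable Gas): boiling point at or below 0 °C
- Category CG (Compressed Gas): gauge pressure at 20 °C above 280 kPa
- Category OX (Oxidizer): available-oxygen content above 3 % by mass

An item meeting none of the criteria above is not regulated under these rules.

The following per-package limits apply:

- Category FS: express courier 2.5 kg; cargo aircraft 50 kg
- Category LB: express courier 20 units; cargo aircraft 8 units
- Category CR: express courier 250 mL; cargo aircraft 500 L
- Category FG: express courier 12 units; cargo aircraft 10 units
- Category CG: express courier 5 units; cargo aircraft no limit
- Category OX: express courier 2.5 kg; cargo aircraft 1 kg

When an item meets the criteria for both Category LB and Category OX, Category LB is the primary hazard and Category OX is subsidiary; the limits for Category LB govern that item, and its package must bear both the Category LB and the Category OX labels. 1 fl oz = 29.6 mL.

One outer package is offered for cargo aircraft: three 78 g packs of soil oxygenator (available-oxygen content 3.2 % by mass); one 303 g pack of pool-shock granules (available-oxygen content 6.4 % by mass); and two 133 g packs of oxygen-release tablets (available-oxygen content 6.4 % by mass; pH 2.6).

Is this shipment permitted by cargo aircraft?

Yes

With available-oxygen content 3.2 % by mass (> 3 % by mass), the soil oxygenator falls in Category OX.
With available-oxygen content 6.4 % by mass (> 3 % by mass), the pool-shock granules fall in Category OX.
Oxygen-release tablets: available-oxygen content 6.4 % by mass > 3 % by mass → Category OX (Oxidizer).
Total Category OX: (three 78 g packs = 234 g) + 303 g + (two 133 g packs = 266 g) = 803 g.
803 g is within the cargo aircraft limit of 1 kg for Category OX.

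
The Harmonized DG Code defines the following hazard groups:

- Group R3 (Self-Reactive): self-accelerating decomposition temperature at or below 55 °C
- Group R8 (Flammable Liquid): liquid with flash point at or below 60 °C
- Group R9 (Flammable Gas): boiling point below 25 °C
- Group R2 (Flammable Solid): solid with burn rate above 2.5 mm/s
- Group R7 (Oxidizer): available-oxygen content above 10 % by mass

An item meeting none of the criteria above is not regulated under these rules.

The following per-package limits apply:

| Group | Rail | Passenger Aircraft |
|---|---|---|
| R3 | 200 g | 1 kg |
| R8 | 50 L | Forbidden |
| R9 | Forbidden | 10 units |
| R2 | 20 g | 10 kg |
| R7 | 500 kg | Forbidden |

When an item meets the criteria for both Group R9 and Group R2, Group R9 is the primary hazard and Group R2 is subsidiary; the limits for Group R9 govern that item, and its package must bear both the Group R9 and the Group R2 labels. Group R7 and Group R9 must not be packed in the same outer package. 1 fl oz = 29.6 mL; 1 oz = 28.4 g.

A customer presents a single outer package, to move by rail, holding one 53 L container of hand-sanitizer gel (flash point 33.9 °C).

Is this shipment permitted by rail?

No

With flash point 33.9 °C (≤ 60 °C), the hand-sanitizer gel falls in Group R8.
Group R8 quantity: 53 L.
53 L > 50 L (rail limit, Group R8) — over the limit.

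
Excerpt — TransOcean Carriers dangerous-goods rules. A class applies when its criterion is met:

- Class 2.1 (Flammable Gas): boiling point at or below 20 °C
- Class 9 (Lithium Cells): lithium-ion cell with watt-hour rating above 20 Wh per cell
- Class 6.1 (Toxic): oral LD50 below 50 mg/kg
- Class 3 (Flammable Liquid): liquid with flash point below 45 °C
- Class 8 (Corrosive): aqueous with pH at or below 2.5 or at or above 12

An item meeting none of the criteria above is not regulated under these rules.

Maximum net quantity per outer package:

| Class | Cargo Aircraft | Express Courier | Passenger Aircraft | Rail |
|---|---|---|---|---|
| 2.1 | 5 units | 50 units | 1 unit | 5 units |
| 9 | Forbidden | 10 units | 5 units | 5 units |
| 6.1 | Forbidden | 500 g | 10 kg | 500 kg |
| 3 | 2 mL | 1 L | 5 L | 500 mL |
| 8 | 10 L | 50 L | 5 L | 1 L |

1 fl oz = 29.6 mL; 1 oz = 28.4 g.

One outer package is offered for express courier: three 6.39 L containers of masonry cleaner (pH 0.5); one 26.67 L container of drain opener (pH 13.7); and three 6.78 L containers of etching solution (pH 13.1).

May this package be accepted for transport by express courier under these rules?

No

Masonry cleaner: pH 0.5 ≤ 2.5 → Class 8 (Corrosive).
The drain opener has pH 13.7, which is ≥ 12, so it is Class 8 (Corrosive).
The etching solution has pH 13.1, which is ≥ 12, so it is Class 8 (Corrosive).
Total Class 8: (three 6.39 L containers = 19.17 L) + 26.67 L + (three 6.78 L containers = 20.34 L) = 66.18 L.
66.18 L > 50 L (express courier limit, Class 8) — over the limit.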